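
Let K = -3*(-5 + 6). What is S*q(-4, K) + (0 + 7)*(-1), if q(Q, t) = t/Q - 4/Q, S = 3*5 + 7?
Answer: 63/2 ≈ 31.500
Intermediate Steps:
K = -3 (K = -3*1 = -3)
S = 22 (S = 15 + 7 = 22)
q(Q, t) = -4/Q + t/Q
S*q(-4, K) + (0 + 7)*(-1) = 22*((-4 - 3)/(-4)) + (0 + 7)*(-1) = 22*(-¼*(-7)) + 7*(-1) = 22*(7/4) - 7 = 77/2 - 7 = 63/2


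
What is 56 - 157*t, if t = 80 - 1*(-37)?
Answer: -18313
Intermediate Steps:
t = 117 (t = 80 + 37 = 117)
56 - 157*t = 56 - 157*117 = 56 - 18369 = -18313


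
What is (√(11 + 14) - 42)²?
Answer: 1369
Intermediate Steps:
(√(11 + 14) - 42)² = (√25 - 42)² = (5 - 42)² = (-37)² = 1369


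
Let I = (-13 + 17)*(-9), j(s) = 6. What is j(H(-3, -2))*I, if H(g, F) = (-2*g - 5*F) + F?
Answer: -216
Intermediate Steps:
H(g, F) = -4*F - 2*g (H(g, F) = (-5*F - 2*g) + F = -4*F - 2*g)
I = -36 (I = 4*(-9) = -36)
j(H(-3, -2))*I = 6*(-36) = -216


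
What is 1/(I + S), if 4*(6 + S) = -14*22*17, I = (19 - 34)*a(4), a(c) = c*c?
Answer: -1/1555 ≈ -0.00064309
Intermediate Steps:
a(c) = c²
I = -240 (I = (19 - 34)*4² = -15*16 = -240)
S = -1315 (S = -6 + (-14*22*17)/4 = -6 + (-308*17)/4 = -6 + (¼)*(-5236) = -6 - 1309 = -1315)
1/(I + S) = 1/(-240 - 1315) = 1/(-1555) = -1/1555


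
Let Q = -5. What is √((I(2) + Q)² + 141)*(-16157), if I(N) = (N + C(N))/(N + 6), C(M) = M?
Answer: -16157*√645/2 ≈ -2.0517e+5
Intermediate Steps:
I(N) = 2*N/(6 + N) (I(N) = (N + N)/(N + 6) = (2*N)/(6 + N) = 2*N/(6 + N))
√((I(2) + Q)² + 141)*(-16157) = √((2*2/(6 + 2) - 5)² + 141)*(-16157) = √((2*2/8 - 5)² + 141)*(-16157) = √((2*2*(⅛) - 5)² + 141)*(-16157) = √((½ - 5)² + 141)*(-16157) = √((-9/2)² + 141)*(-16157) = √(81/4 + 141)*(-16157) = √(645/4)*(-16157) = (√645/2)*(-16157) = -16157*√645/2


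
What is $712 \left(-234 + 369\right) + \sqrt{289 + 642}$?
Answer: $96120 + 7 \sqrt{19} \approx 96151.0$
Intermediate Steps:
$712 \left(-234 + 369\right) + \sqrt{289 + 642} = 712 \cdot 135 + \sqrt{931} = 96120 + 7 \sqrt{19}$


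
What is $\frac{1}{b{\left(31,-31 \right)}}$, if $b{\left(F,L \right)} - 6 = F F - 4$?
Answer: $\frac{1}{963} \approx 0.0010384$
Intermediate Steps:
$b{\left(F,L \right)} = 2 + F^{2}$ ($b{\left(F,L \right)} = 6 + \left(F F - 4\right) = 6 + \left(F^{2} - 4\right) = 6 + \left(-4 + F^{2}\right) = 2 + F^{2}$)
$\frac{1}{b{\left(31,-31 \right)}} = \frac{1}{2 + 31^{2}} = \frac{1}{2 + 961} = \frac{1}{963}$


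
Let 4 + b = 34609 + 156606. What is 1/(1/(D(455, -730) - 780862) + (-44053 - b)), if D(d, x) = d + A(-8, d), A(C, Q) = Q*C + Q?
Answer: -783592/184350988289 ≈ -4.2505e-6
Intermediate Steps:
A(C, Q) = Q + C*Q (A(C, Q) = C*Q + Q = Q + C*Q)
D(d, x) = -6*d (D(d, x) = d + d*(1 - 8) = d + d*(-7) = d - 7*d = -6*d)
b = 191211 (b = -4 + (34609 + 156606) = -4 + 191215 = 191211)
1/(1/(D(455, -730) - 780862) + (-44053 - b)) = 1/(1/(-6*455 - 780862) + (-44053 - 1*191211)) = 1/(1/(-2730 - 780862) + (-44053 - 191211)) = 1/(1/(-783592) - 235264) = 1/(-1/783592 - 235264) = 1/(-184350988289/783592) = -783592/184350988289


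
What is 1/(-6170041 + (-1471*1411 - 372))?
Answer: -1/8245994 ≈ -1.2127e-7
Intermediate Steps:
1/(-6170041 + (-1471*1411 - 372)) = 1/(-6170041 + (-2075581 - 372)) = 1/(-6170041 - 2075953) = 1/(-8245994) = -1/8245994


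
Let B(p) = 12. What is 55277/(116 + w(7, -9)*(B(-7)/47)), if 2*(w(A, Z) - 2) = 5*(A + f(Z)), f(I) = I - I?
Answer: 2598019/5686 ≈ 456.92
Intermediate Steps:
f(I) = 0
w(A, Z) = 2 + 5*A/2 (w(A, Z) = 2 + (5*(A + 0))/2 = 2 + (5*A)/2 = 2 + 5*A/2)
55277/(116 + w(7, -9)*(B(-7)/47)) = 55277/(116 + (2 + (5/2)*7)*(12/47)) = 55277/(116 + (2 + 35/2)*(12*(1/47))) = 55277/(116 + (39/2)*(12/47)) = 55277/(116 + 234/47) = 55277/(5686/47) = 55277*(47/5686) = 2598019/5686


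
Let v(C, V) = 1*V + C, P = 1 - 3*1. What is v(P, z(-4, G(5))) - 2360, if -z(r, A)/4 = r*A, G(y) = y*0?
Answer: -2362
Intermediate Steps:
G(y) = 0
z(r, A) = -4*A*r (z(r, A) = -4*r*A = -4*A*r)
P = -2 (P = 1 - 3 = -2)
v(C, V) = C + V (v(C, V) = V + C = C + V)
v(P, z(-4, G(5))) - 2360 = (-2 - 4*0*(-4)) - 2360 = (-2 + 0) - 2360 = -2 - 2360 = -2362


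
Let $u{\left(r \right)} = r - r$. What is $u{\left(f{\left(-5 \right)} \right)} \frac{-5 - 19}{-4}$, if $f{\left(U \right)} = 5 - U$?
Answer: $0$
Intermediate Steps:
$u{\left(r \right)} = 0$
$u{\left(f{\left(-5 \right)} \right)} \frac{-5 - 19}{-4} = 0 \frac{-5 - 19}{-4} = 0 \left(-5 - 19\right) \left(- \frac{1}{4}\right) = 0 \left(\left(-24\right) \left(- \frac{1}{4}\right)\right) = 0 \cdot 6 = 0$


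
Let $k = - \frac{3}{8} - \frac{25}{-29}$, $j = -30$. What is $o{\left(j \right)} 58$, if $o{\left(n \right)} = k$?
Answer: $\frac{113}{4} \approx 28.25$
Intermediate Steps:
$k = \frac{113}{232}$ ($k = \left(-3\right) \frac{1}{8} - - \frac{25}{29} = - \frac{3}{8} + \frac{25}{29} = \frac{113}{232} \approx 0.48707$)
$o{\left(n \right)} = \frac{113}{232}$
$o{\left(j \right)} 58 = \frac{113}{232} \cdot 58 = \frac{113}{4}$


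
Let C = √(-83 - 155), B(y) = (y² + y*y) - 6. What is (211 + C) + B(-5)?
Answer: 255 + I*√238 ≈ 255.0 + 15.427*I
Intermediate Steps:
B(y) = -6 + 2*y² (B(y) = (y² + y²) - 6 = 2*y² - 6 = -6 + 2*y²)
C = I*√238 (C = √(-238) = I*√238 ≈ 15.427*I)
(211 + C) + B(-5) = (211 + I*√238) + (-6 + 2*(-5)²) = (211 + I*√238) + (-6 + 2*25) = (211 + I*√238) + (-6 + 50) = (211 + I*√238) + 44 = 255 + I*√238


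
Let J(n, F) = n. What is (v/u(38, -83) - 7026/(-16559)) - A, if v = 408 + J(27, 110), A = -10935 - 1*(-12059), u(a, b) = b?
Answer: -1551442235/1374397 ≈ -1128.8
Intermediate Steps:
A = 1124 (A = -10935 + 12059 = 1124)
v = 435 (v = 408 + 27 = 435)
(v/u(38, -83) - 7026/(-16559)) - A = (435/(-83) - 7026/(-16559)) - 1*1124 = (435*(-1/83) - 7026*(-1/16559)) - 1124 = (-435/83 + 7026/16559) - 1124 = -6620007/1374397 - 1124 = -1551442235/1374397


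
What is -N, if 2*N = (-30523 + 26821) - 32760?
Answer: 18231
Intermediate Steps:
N = -18231 (N = ((-30523 + 26821) - 32760)/2 = (-3702 - 32760)/2 = (½)*(-36462) = -18231)
-N = -1*(-18231) = 18231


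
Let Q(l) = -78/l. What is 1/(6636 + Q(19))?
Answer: 19/126006 ≈ 0.00015079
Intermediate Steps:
1/(6636 + Q(19)) = 1/(6636 - 78/19) = 1/(126006/19) = 19/126006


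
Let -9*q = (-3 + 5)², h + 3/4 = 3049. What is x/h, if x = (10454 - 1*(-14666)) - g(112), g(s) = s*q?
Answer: 906112/109737 ≈ 8.2571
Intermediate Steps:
h = 12193/4 (h = -¾ + 3049 = 12193/4 ≈ 3048.3)
q = -4/9 (q = -(-3 + 5)²/9 = -⅑*2² = -⅑*4 = -4/9 ≈ -0.44444)
g(s) = -4*s/9 (g(s) = s*(-4/9) = -4*s/9)
x = 226528/9 (x = (10454 - 1*(-14666)) - (-4)*112/9 = (10454 + 14666) - 1*(-448/9) = 25120 + 448/9 = 226528/9 ≈ 25170.)
x/h = 226528/(9*(12193/4)) = (226528/9)*(4/12193) = 906112/109737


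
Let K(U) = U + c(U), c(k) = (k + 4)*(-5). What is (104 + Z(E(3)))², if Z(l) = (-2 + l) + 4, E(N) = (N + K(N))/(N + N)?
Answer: 368449/36 ≈ 10235.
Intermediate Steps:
c(k) = -20 - 5*k (c(k) = (4 + k)*(-5) = -20 - 5*k)
K(U) = -20 - 4*U (K(U) = U + (-20 - 5*U) = -20 - 4*U)
E(N) = (-20 - 3*N)/(2*N) (E(N) = (N + (-20 - 4*N))/(N + N) = (-20 - 3*N)/((2*N)) = (-20 - 3*N)*(1/(2*N)) = (-20 - 3*N)/(2*N))
Z(l) = 2 + l
(104 + Z(E(3)))² = (104 + (2 + (-3/2 - 10/3)))² = (104 + (2 - 29/6))² = (104 - 17/6)² = (607/6)² = 368449/36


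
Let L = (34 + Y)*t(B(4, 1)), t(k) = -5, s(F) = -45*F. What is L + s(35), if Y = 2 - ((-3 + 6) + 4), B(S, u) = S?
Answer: -1720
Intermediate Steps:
Y = -5 (Y = 2 - (3 + 4) = 2 - 1*7 = 2 - 7 = -5)
L = -145 (L = (34 - 5)*(-5) = 29*(-5) = -145)
L + s(35) = -145 - 45*35 = -145 - 1575 = -1720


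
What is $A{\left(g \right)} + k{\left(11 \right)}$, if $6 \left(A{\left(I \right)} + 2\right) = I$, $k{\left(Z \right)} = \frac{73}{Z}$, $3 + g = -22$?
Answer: $\frac{31}{66} \approx 0.4697$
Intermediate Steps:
$g = -25$ ($g = -3 - 22 = -25$)
$A{\left(I \right)} = -2 + \frac{I}{6}$
$A{\left(g \right)} + k{\left(11 \right)} = \left(-2 + \frac{1}{6} \left(-25\right)\right) + \frac{73}{11} = \left(-2 - \frac{25}{6}\right) + 73 \cdot \frac{1}{11} = - \frac{37}{6} + \frac{73}{11} = \frac{31}{66}$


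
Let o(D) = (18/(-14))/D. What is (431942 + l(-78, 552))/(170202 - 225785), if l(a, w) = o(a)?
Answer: -7146677/919646 ≈ -7.7711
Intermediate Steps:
o(D) = -9/(7*D) (o(D) = (18*(-1/14))/D = -9/(7*D))
l(a, w) = -9/(7*a)
(431942 + l(-78, 552))/(170202 - 225785) = (431942 - 9/7/(-78))/(170202 - 225785) = (431942 - 9/7*(-1/78))/(-55583) = (431942 + 3/182)*(-1/55583) = (78613447/182)*(-1/55583) = -7146677/919646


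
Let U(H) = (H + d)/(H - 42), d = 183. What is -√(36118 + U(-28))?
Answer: -√7078694/14 ≈ -190.04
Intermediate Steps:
U(H) = (183 + H)/(-42 + H) (U(H) = (H + 183)/(H - 42) = (183 + H)/(-42 + H))
-√(36118 + U(-28)) = -√(36118 + (183 - 28)/(-42 - 28)) = -√(36118 + 155/(-70)) = -√(36118 - 1/70*155) = -√(36118 - 31/14) = -√(505621/14) = -√7078694/14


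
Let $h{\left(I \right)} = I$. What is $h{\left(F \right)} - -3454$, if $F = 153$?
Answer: $3607$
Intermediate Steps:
$h{\left(F \right)} - -3454 = 153 - -3454 = 153 + 3454 = 3607$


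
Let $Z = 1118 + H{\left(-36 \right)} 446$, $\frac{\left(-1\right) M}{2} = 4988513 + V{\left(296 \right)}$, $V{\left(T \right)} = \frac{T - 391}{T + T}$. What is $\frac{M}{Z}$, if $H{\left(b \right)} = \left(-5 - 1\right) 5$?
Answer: $\frac{2953199601}{3629552} \approx 813.65$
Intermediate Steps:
$V{\left(T \right)} = \frac{-391 + T}{2 T}$
$H{\left(b \right)} = -30$ ($H{\left(b \right)} = \left(-6\right) 5 = -30$)
$M = - \frac{2953199601}{296}$ ($M = - 2 \left(4988513 + \frac{-391 + 296}{2 \cdot 296}\right) = - 2 \left(4988513 + \frac{1}{2} \cdot \frac{1}{296} \left(-95\right)\right) = - 2 \left(4988513 - \frac{95}{592}\right) = \left(-2\right) \frac{2953199601}{592} = - \frac{2953199601}{296} \approx -9.977 \cdot 10^{6}$)
$Z = -12262$ ($Z = 1118 - 13380 = -12262$)
$\frac{M}{Z} = - \frac{2953199601}{296 \left(-12262\right)} = \left(- \frac{2953199601}{296}\right) \left(- \frac{1}{12262}\right) = \frac{2953199601}{3629552}$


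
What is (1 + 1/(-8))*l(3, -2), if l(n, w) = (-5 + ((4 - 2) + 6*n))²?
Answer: 1575/8 ≈ 196.88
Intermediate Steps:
l(n, w) = (-3 + 6*n)² (l(n, w) = (-5 + (2 + 6*n))² = (-3 + 6*n)²)
(1 + 1/(-8))*l(3, -2) = (1 + 1/(-8))*(9*(-1 + 2*3)²) = (1 - ⅛)*(9*(-1 + 6)²) = 7*(9*5²)/8 = 7*(9*25)/8 = (7/8)*225 = 1575/8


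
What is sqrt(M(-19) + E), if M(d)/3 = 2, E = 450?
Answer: 2*sqrt(114) ≈ 21.354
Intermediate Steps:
M(d) = 6 (M(d) = 3*2 = 6)
sqrt(M(-19) + E) = sqrt(6 + 450) = sqrt(456) = 2*sqrt(114)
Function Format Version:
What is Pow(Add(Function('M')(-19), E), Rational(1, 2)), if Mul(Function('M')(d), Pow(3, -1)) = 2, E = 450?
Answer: Mul(2, Pow(114, Rational(1, 2))) ≈ 21.354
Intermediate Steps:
Function('M')(d) = 6 (Function('M')(d) = Mul(3, 2) = 6)
Pow(Add(Function('M')(-19), E), Rational(1, 2)) = Pow(Add(6, 450), Rational(1, 2)) = Pow(456, Rational(1, 2)) = Mul(2, Pow(114, Rational(1, 2)))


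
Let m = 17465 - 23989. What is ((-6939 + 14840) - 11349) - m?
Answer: 3076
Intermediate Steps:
m = -6524
((-6939 + 14840) - 11349) - m = ((-6939 + 14840) - 11349) - 1*(-6524) = (7901 - 11349) + 6524 = -3448 + 6524 = 3076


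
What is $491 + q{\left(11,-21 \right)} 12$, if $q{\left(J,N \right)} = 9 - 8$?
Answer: $503$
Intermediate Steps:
$q{\left(J,N \right)} = 1$ ($q{\left(J,N \right)} = 9 - 8 = 1$)
$491 + q{\left(11,-21 \right)} 12 = 491 + 1 \cdot 12 = 491 + 12 = 503$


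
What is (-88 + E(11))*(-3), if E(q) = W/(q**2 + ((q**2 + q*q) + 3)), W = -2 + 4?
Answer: 16103/61 ≈ 263.98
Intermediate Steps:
W = 2
E(q) = 2/(3 + 3*q**2) (E(q) = 2/(q**2 + ((q**2 + q*q) + 3)) = 2/(q**2 + ((q**2 + q**2) + 3)) = 2/(q**2 + (2*q**2 + 3)) = 2/(q**2 + (3 + 2*q**2)) = 2/(3 + 3*q**2))
(-88 + E(11))*(-3) = (-88 + 2/(3*(1 + 11**2)))*(-3) = (-88 + 2/(3*(1 + 121)))*(-3) = (-88 + (2/3)/122)*(-3) = (-88 + (2/3)*(1/122))*(-3) = (-88 + 1/183)*(-3) = -16103/183*(-3) = 16103/61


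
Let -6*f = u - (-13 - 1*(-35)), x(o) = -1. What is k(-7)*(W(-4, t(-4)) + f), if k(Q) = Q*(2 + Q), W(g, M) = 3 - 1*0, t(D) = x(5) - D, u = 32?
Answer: 140/3 ≈ 46.667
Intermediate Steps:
t(D) = -1 - D
f = -5/3 (f = -(32 - (-13 - 1*(-35)))/6 = -(32 - (-13 + 35))/6 = -(32 - 1*22)/6 = -(32 - 22)/6 = -1/6*10 = -5/3 ≈ -1.6667)
W(g, M) = 3 (W(g, M) = 3 + 0 = 3)
k(-7)*(W(-4, t(-4)) + f) = (-7*(2 - 7))*(3 - 5/3) = -7*(-5)*(4/3) = 35*(4/3) = 140/3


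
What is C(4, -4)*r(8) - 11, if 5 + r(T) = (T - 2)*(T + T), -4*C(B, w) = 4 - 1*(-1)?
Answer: -499/4 ≈ -124.75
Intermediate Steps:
C(B, w) = -5/4 (C(B, w) = -(4 - 1*(-1))/4 = -(4 + 1)/4 = -¼*5 = -5/4)
r(T) = -5 + 2*T*(-2 + T) (r(T) = -5 + (T - 2)*(T + T) = -5 + (-2 + T)*(2*T) = -5 + 2*T*(-2 + T))
C(4, -4)*r(8) - 11 = -5*(-5 - 4*8 + 2*8²)/4 - 11 = -5*(-5 - 32 + 2*64)/4 - 11 = -5*(-5 - 32 + 128)/4 - 11 = -5/4*91 - 11 = -455/4 - 11 = -499/4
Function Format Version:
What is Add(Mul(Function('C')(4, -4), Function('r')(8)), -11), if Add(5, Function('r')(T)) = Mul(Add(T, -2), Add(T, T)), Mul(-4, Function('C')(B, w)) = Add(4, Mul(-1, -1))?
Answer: Rational(-499, 4) ≈ -124.75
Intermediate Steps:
Function('C')(B, w) = Rational(-5, 4) (Function('C')(B, w) = Mul(Rational(-1, 4), Add(4, Mul(-1, -1))) = Mul(Rational(-1, 4), Add(4, 1)) = Mul(Rational(-1, 4), 5) = Rational(-5, 4))
Function('r')(T) = Add(-5, Mul(2, T, Add(-2, T))) (Function('r')(T) = Add(-5, Mul(Add(T, -2), Add(T, T))) = Add(-5, Mul(Add(-2, T), Mul(2, T))) = Add(-5, Mul(2, T, Add(-2, T))))
Add(Mul(Function('C')(4, -4), Function('r')(8)), -11) = Add(Mul(Rational(-5, 4), Add(-5, Mul(-4, 8), Mul(2, Pow(8, 2)))), -11) = Add(Mul(Rational(-5, 4), Add(-5, -32, Mul(2, 64))), -11) = Add(Mul(Rational(-5, 4), Add(-5, -32, 128)), -11) = Add(Mul(Rational(-5, 4), 91), -11) = Add(Rational(-455, 4), -11) = Rational(-499, 4)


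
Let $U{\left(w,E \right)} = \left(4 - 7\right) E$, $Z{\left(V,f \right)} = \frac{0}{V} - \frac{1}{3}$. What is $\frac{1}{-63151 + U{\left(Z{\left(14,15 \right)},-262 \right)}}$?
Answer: $- \frac{1}{62365} \approx -1.6035 \cdot 10^{-5}$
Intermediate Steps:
$Z{\left(V,f \right)} = - \frac{1}{3}$ ($Z{\left(V,f \right)} = 0 - \frac{1}{3} = - \frac{1}{3}$)
$U{\left(w,E \right)} = - 3 E$
$\frac{1}{-63151 + U{\left(Z{\left(14,15 \right)},-262 \right)}} = \frac{1}{-63151 - -786} = \frac{1}{-63151 + 786} = \frac{1}{-62365} = - \frac{1}{62365}$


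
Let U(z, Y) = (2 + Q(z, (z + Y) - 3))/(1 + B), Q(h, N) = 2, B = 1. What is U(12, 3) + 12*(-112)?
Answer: -1342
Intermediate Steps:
U(z, Y) = 2 (U(z, Y) = (2 + 2)/(1 + 1) = 4/2 = 4*(1/2) = 2)
U(12, 3) + 12*(-112) = 2 + 12*(-112) = 2 - 1344 = -1342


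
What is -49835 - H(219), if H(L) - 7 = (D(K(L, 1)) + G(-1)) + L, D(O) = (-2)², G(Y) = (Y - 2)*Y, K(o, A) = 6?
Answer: -50068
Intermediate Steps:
G(Y) = Y*(-2 + Y) (G(Y) = (-2 + Y)*Y = Y*(-2 + Y))
D(O) = 4
H(L) = 14 + L (H(L) = 7 + ((4 - (-2 - 1)) + L) = 7 + ((4 - 1*(-3)) + L) = 7 + ((4 + 3) + L) = 7 + (7 + L) = 14 + L)
-49835 - H(219) = -49835 - (14 + 219) = -49835 - 1*233 = -49835 - 233 = -50068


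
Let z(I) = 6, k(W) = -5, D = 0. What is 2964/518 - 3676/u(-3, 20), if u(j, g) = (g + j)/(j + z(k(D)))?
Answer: -2831058/4403 ≈ -642.98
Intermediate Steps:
u(j, g) = (g + j)/(6 + j) (u(j, g) = (g + j)/(j + 6) = (g + j)/(6 + j))
2964/518 - 3676/u(-3, 20) = 2964/518 - 3676*(6 - 3)/(20 - 3) = 2964*(1/518) - 3676/(17/3) = 1482/259 - 3676/((⅓)*17) = 1482/259 - 3676/17/3 = 1482/259 - 3676*3/17 = 1482/259 - 11028/17 = -2831058/4403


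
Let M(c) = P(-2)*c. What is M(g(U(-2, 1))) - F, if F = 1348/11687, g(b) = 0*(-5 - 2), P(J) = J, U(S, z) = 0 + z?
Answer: -1348/11687 ≈ -0.11534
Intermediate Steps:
U(S, z) = z
g(b) = 0 (g(b) = 0*(-7) = 0)
M(c) = -2*c
F = 1348/11687 (F = 1348*(1/11687) = 1348/11687 ≈ 0.11534)
M(g(U(-2, 1))) - F = -2*0 - 1*1348/11687 = 0 - 1348/11687 = -1348/11687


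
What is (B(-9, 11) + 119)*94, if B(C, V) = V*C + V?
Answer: 2914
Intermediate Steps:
B(C, V) = V + C*V (B(C, V) = C*V + V = V + C*V)
(B(-9, 11) + 119)*94 = (11*(1 - 9) + 119)*94 = (11*(-8) + 119)*94 = (-88 + 119)*94 = 31*94 = 2914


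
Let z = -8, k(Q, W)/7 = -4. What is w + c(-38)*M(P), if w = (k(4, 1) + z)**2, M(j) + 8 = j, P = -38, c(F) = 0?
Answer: 1296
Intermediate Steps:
k(Q, W) = -28 (k(Q, W) = 7*(-4) = -28)
M(j) = -8 + j
w = 1296 (w = (-28 - 8)**2 = (-36)**2 = 1296)
w + c(-38)*M(P) = 1296 + 0*(-8 - 38) = 1296 + 0*(-46) = 1296 + 0 = 1296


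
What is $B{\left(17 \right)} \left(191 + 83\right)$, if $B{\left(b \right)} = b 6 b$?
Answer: $475116$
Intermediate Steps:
$B{\left(b \right)} = 6 b^{2}$ ($B{\left(b \right)} = 6 b b = 6 b^{2}$)
$B{\left(17 \right)} \left(191 + 83\right) = 6 \cdot 17^{2} \left(191 + 83\right) = 6 \cdot 289 \cdot 274 = 1734 \cdot 274 = 475116$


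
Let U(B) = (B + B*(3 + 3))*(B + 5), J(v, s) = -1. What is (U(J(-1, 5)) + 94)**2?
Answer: 4356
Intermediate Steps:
U(B) = 7*B*(5 + B) (U(B) = (B + B*6)*(5 + B) = (B + 6*B)*(5 + B) = (7*B)*(5 + B) = 7*B*(5 + B))
(U(J(-1, 5)) + 94)**2 = (7*(-1)*(5 - 1) + 94)**2 = (7*(-1)*4 + 94)**2 = (-28 + 94)**2 = 66**2 = 4356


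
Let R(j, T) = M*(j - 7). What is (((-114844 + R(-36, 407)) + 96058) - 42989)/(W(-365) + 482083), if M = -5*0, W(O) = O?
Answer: -61775/481718 ≈ -0.12824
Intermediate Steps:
M = 0
R(j, T) = 0 (R(j, T) = 0*(j - 7) = 0*(-7 + j) = 0)
(((-114844 + R(-36, 407)) + 96058) - 42989)/(W(-365) + 482083) = (((-114844 + 0) + 96058) - 42989)/(-365 + 482083) = ((-114844 + 96058) - 42989)/481718 = (-18786 - 42989)*(1/481718) = -61775*1/481718 = -61775/481718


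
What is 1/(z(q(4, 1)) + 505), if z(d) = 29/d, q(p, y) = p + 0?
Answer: 4/2049 ≈ 0.0019522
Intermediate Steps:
q(p, y) = p
1/(z(q(4, 1)) + 505) = 1/(29/4 + 505) = 1/(2049/4) = 4/2049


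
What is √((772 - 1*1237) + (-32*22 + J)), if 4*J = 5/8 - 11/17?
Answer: I*√21621926/136 ≈ 34.191*I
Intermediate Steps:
J = -3/544 (J = (5/8 - 11/17)/4 = (¼)*(-3/136) = -3/544 ≈ -0.0055147)
√((772 - 1*1237) + (-32*22 + J)) = √((772 - 1*1237) + (-32*22 - 3/544)) = √((772 - 1237) + (-704 - 3/544)) = √(-465 - 382979/544) = √(-635939/544) = I*√21621926/136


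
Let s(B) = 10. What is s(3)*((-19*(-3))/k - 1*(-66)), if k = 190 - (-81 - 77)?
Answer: 38375/58 ≈ 661.64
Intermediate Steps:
k = 348 (k = 190 - 1*(-158) = 190 + 158 = 348)
s(3)*((-19*(-3))/k - 1*(-66)) = 10*(-19*(-3)/348 - 1*(-66)) = 10*(57*(1/348) + 66) = 10*(19/116 + 66) = 10*(7675/116) = 38375/58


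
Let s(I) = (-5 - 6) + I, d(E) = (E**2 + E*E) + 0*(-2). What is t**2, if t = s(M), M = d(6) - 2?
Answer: 3481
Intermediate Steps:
d(E) = 2*E**2 (d(E) = (E**2 + E**2) + 0 = 2*E**2 + 0 = 2*E**2)
M = 70 (M = 2*6**2 - 2 = 2*36 - 2 = 72 - 2 = 70)
s(I) = -11 + I
t = 59 (t = -11 + 70 = 59)
t**2 = 59**2 = 3481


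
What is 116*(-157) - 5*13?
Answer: -18277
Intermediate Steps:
116*(-157) - 5*13 = -18212 - 65 = -18277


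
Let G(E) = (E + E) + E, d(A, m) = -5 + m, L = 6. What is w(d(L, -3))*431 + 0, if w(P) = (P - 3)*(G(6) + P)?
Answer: -47410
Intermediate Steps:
G(E) = 3*E (G(E) = 2*E + E = 3*E)
w(P) = (-3 + P)*(18 + P) (w(P) = (P - 3)*(3*6 + P) = (-3 + P)*(18 + P))
w(d(L, -3))*431 + 0 = (-54 + (-5 - 3)² + 15*(-5 - 3))*431 + 0 = (-54 + (-8)² + 15*(-8))*431 + 0 = (-54 + 64 - 120)*431 + 0 = -110*431 + 0 = -47410 + 0 = -47410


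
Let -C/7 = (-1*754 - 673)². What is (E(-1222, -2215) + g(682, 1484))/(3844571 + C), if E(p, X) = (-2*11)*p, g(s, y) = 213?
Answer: -27097/10409732 ≈ -0.0026030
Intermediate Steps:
C = -14254303 (C = -7*(-1*754 - 673)² = -7*(-754 - 673)² = -7*(-1427)² = -7*2036329 = -14254303)
E(p, X) = -22*p
(E(-1222, -2215) + g(682, 1484))/(3844571 + C) = (-22*(-1222) + 213)/(3844571 - 14254303) = (26884 + 213)/(-10409732) = 27097*(-1/10409732) = -27097/10409732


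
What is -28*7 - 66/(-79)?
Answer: -15418/79 ≈ -195.16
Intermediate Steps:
-28*7 - 66/(-79) = -196 - 66*(-1/79) = -196 + 66/79 = -15418/79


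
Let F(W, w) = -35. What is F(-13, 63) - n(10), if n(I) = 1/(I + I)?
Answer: -701/20 ≈ -35.050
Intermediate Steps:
n(I) = 1/(2*I)
F(-13, 63) - n(10) = -35 - 1/(2*10) = -35 - 1*1/20 = -35 - 1/20 = -701/20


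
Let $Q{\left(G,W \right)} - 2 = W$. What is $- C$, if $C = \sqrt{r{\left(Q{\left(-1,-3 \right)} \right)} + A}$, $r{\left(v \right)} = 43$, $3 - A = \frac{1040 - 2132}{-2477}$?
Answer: $- \frac{5 \sqrt{11181178}}{2477} \approx -6.7497$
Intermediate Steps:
$Q{\left(G,W \right)} = 2 + W$
$A = \frac{6339}{2477}$ ($A = 3 - \frac{1040 - 2132}{-2477} = 3 - \left(1040 - 2132\right) \left(- \frac{1}{2477}\right) = 3 - \left(-1092\right) \left(- \frac{1}{2477}\right) = 3 - \frac{1092}{2477} = \frac{6339}{2477} \approx 2.5591$)
$C = \frac{5 \sqrt{11181178}}{2477}$ ($C = \sqrt{43 + \frac{6339}{2477}} = \sqrt{\frac{112850}{2477}} = \frac{5 \sqrt{11181178}}{2477} \approx 6.7497$)
$- C = - \frac{5 \sqrt{11181178}}{2477}$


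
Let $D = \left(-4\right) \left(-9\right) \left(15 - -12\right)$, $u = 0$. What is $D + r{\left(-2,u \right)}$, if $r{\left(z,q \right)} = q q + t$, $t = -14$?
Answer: $958$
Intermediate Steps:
$r{\left(z,q \right)} = -14 + q^{2}$ ($r{\left(z,q \right)} = q q - 14 = q^{2} - 14 = -14 + q^{2}$)
$D = 972$ ($D = 36 \left(15 + 12\right) = 36 \cdot 27 = 972$)
$D + r{\left(-2,u \right)} = 972 - \left(14 - 0^{2}\right) = 972 + \left(-14 + 0\right) = 972 - 14 = 958$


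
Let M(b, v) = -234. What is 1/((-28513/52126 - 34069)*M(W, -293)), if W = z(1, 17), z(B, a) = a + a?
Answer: 26063/207781377219 ≈ 1.2543e-7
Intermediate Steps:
z(B, a) = 2*a
W = 34 (W = 2*17 = 34)
1/((-28513/52126 - 34069)*M(W, -293)) = 1/(-28513/52126 - 34069*(-234)) = -1/234/(-28513*1/52126 - 34069) = -1/234/(-28513/52126 - 34069) = -1/234/(-1775909207/52126) = -52126/1775909207*(-1/234) = 26063/207781377219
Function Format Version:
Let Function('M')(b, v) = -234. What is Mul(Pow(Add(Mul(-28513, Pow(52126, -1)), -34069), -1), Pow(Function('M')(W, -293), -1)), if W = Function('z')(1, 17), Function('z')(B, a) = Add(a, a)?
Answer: Rational(26063, 207781377219) ≈ 1.2543e-7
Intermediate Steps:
Function('z')(B, a) = Mul(2, a)
W = 34 (W = Mul(2, 17) = 34)
Mul(Pow(Add(Mul(-28513, Pow(52126, -1)), -34069), -1), Pow(Function('M')(W, -293), -1)) = Mul(Pow(Add(Mul(-28513, Pow(52126, -1)), -34069), -1), Pow(-234, -1)) = Mul(Pow(Add(Mul(-28513, Rational(1, 52126)), -34069), -1), Rational(-1, 234)) = Mul(Pow(Add(Rational(-28513, 52126), -34069), -1), Rational(-1, 234)) = Mul(Pow(Rational(-1775909207, 52126), -1), Rational(-1, 234)) = Mul(Rational(-52126, 1775909207), Rational(-1, 234)) = Rational(26063, 207781377219)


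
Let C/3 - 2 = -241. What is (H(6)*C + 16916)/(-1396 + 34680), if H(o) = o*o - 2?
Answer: -3731/16642 ≈ -0.22419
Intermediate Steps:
C = -717 (C = 6 + 3*(-241) = 6 - 723 = -717)
H(o) = -2 + o**2 (H(o) = o**2 - 2 = -2 + o**2)
(H(6)*C + 16916)/(-1396 + 34680) = ((-2 + 6**2)*(-717) + 16916)/(-1396 + 34680) = ((-2 + 36)*(-717) + 16916)/33284 = (34*(-717) + 16916)*(1/33284) = (-24378 + 16916)*(1/33284) = -7462*1/33284 = -3731/16642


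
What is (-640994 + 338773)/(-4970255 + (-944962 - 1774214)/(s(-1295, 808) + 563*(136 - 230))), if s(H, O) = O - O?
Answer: 7997069881/131516557967 ≈ 0.060807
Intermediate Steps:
s(H, O) = 0
(-640994 + 338773)/(-4970255 + (-944962 - 1774214)/(s(-1295, 808) + 563*(136 - 230))) = (-640994 + 338773)/(-4970255 + (-944962 - 1774214)/(0 + 563*(136 - 230))) = -302221/(-4970255 - 2719176/(0 + 563*(-94))) = -302221/(-4970255 - 2719176/(0 - 52922)) = -302221/(-4970255 - 2719176/(-52922)) = -302221/(-4970255 - 2719176*(-1/52922)) = -302221/(-4970255 + 1359588/26461) = -302221/(-131516557967/26461) = -302221*(-26461/131516557967) = 7997069881/131516557967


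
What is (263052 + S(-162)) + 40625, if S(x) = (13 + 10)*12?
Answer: 303953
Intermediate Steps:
S(x) = 276 (S(x) = 23*12 = 276)
(263052 + S(-162)) + 40625 = (263052 + 276) + 40625 = 263328 + 40625 = 303953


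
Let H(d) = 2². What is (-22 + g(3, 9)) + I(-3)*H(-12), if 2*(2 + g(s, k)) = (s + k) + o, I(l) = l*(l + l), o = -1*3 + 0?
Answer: 105/2 ≈ 52.500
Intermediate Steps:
H(d) = 4
o = -3 (o = -3 + 0 = -3)
I(l) = 2*l² (I(l) = l*(2*l) = 2*l²)
g(s, k) = -7/2 + k/2 + s/2 (g(s, k) = -2 + ((s + k) - 3)/2 = -2 + ((k + s) - 3)/2 = -2 + (-3 + k + s)/2 = -2 + (-3/2 + k/2 + s/2) = -7/2 + k/2 + s/2)
(-22 + g(3, 9)) + I(-3)*H(-12) = (-22 + (-7/2 + (½)*9 + (½)*3)) + (2*(-3)²)*4 = (-22 + (-7/2 + 9/2 + 3/2)) + (2*9)*4 = (-22 + 5/2) + 18*4 = -39/2 + 72 = 105/2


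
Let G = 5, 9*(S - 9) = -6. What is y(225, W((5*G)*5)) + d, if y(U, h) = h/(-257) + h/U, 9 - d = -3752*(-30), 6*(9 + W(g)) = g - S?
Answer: -58574351167/520425 ≈ -1.1255e+5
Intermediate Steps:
S = 25/3 (S = 9 + (⅑)*(-6) = 9 - ⅔ = 25/3 ≈ 8.3333)
W(g) = -187/18 + g/6 (W(g) = -9 + (g - 1*25/3)/6 = -9 + (g - 25/3)/6 = -9 + (-25/3 + g)/6 = -9 + (-25/18 + g/6) = -187/18 + g/6)
d = -112551 (d = 9 - (-3752)*(-30) = 9 - 1*112560 = 9 - 112560 = -112551)
y(U, h) = -h/257 + h/U (y(U, h) = h*(-1/257) + h/U = -h/257 + h/U)
y(225, W((5*G)*5)) + d = (-(-187/18 + ((5*5)*5)/6)/257 + (-187/18 + ((5*5)*5)/6)/225) - 112551 = (-(-187/18 + (25*5)/6)/257 + (-187/18 + (25*5)/6)*(1/225)) - 112551 = (-(-187/18 + (⅙)*125)/257 + (-187/18 + (⅙)*125)*(1/225)) - 112551 = (-(-187/18 + 125/6)/257 + (-187/18 + 125/6)*(1/225)) - 112551 = (-1/257*94/9 + (94/9)*(1/225)) - 112551 = (-94/2313 + 94/2025) - 112551 = 3008/520425 - 112551 = -58574351167/520425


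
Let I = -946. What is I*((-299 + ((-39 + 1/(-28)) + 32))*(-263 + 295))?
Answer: 64850192/7 ≈ 9.2643e+6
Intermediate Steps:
I*((-299 + ((-39 + 1/(-28)) + 32))*(-263 + 295)) = -946*(-299 + ((-39 + 1/(-28)) + 32))*(-263 + 295) = -946*(-299 + ((-39 - 1/28) + 32))*32 = -946*(-299 + (-1093/28 + 32))*32 = -946*(-299 - 197/28)*32 = -(-4053137)*32/14 = -946*(-68552/7) = 64850192/7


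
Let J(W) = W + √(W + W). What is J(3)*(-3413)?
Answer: -10239 - 3413*√6 ≈ -18599.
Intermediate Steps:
J(W) = W + √2*√W (J(W) = W + √(2*W) = W + √2*√W)
J(3)*(-3413) = (3 + √2*√3)*(-3413) = (3 + √6)*(-3413) = -10239 - 3413*√6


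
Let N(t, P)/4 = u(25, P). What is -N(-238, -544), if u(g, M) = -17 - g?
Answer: 168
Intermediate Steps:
N(t, P) = -168 (N(t, P) = 4*(-17 - 1*25) = 4*(-17 - 25) = 4*(-42) = -168)
-N(-238, -544) = -1*(-168) = 168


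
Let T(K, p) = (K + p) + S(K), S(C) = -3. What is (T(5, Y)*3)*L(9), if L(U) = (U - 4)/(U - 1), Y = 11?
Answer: 195/8 ≈ 24.375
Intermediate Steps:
T(K, p) = -3 + K + p (T(K, p) = (K + p) - 3 = -3 + K + p)
L(U) = (-4 + U)/(-1 + U)
(T(5, Y)*3)*L(9) = ((-3 + 5 + 11)*3)*((-4 + 9)/(-1 + 9)) = (13*3)*(5/8) = 39*((1/8)*5) = 39*(5/8) = 195/8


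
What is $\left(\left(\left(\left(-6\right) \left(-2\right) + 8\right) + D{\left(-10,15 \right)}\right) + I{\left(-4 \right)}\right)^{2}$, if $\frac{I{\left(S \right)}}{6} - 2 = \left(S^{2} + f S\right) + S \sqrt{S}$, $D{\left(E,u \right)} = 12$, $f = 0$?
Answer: $17296 - 13440 i \approx 17296.0 - 13440.0 i$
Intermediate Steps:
$I{\left(S \right)} = 12 + 6 S^{2} + 6 S^{\frac{3}{2}}$ ($I{\left(S \right)} = 12 + 6 \left(\left(S^{2} + 0 S\right) + S \sqrt{S}\right) = 12 + 6 \left(\left(S^{2} + 0\right) + S^{\frac{3}{2}}\right) = 12 + 6 \left(S^{2} + S^{\frac{3}{2}}\right) = 12 + \left(6 S^{2} + 6 S^{\frac{3}{2}}\right) = 12 + 6 S^{2} + 6 S^{\frac{3}{2}}$)
$\left(\left(\left(\left(-6\right) \left(-2\right) + 8\right) + D{\left(-10,15 \right)}\right) + I{\left(-4 \right)}\right)^{2} = \left(\left(\left(\left(-6\right) \left(-2\right) + 8\right) + 12\right) + \left(12 + 6 \left(-4\right)^{2} + 6 \left(-4\right)^{\frac{3}{2}}\right)\right)^{2} = \left(\left(\left(12 + 8\right) + 12\right) + \left(12 + 6 \cdot 16 + 6 \left(- 8 i\right)\right)\right)^{2} = \left(\left(20 + 12\right) + \left(12 + 96 - 48 i\right)\right)^{2} = \left(32 + \left(108 - 48 i\right)\right)^{2} = \left(140 - 48 i\right)^{2}$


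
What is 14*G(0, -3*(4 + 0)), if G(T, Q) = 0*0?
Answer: 0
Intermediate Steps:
G(T, Q) = 0
14*G(0, -3*(4 + 0)) = 14*0 = 0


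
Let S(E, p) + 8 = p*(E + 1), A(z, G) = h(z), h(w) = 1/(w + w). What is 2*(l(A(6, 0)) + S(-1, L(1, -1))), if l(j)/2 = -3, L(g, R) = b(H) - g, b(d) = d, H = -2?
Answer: -28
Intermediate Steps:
h(w) = 1/(2*w)
A(z, G) = 1/(2*z)
L(g, R) = -2 - g
l(j) = -6 (l(j) = 2*(-3) = -6)
S(E, p) = -8 + p*(1 + E) (S(E, p) = -8 + p*(E + 1) = -8 + p*(1 + E))
2*(l(A(6, 0)) + S(-1, L(1, -1))) = 2*(-6 + (-8 + (-2 - 1*1) - (-2 - 1*1))) = 2*(-6 + (-8 + (-2 - 1) - (-2 - 1))) = 2*(-6 + (-8 - 3 - 1*(-3))) = 2*(-6 + (-8 - 3 + 3)) = 2*(-6 - 8) = 2*(-14) = -28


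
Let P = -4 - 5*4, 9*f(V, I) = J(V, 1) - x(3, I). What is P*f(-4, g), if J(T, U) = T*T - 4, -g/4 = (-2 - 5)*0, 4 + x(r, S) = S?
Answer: -128/3 ≈ -42.667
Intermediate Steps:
x(r, S) = -4 + S
g = 0 (g = -4*(-2 - 5)*0 = -(-28)*0 = -4*0 = 0)
J(T, U) = -4 + T² (J(T, U) = T² - 4 = -4 + T²)
f(V, I) = -I/9 + V²/9 (f(V, I) = ((-4 + V²) - (-4 + I))/9 = ((-4 + V²) + (4 - I))/9 = (V² - I)/9 = -I/9 + V²/9)
P = -24 (P = -4 - 20 = -24)
P*f(-4, g) = -24*(-⅑*0 + (⅑)*(-4)²) = -24*(0 + (⅑)*16) = -24*(0 + 16/9) = -24*16/9 = -128/3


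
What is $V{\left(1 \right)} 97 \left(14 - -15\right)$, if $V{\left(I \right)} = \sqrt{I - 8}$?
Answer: $2813 i \sqrt{7} \approx 7442.5 i$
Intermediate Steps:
$V{\left(I \right)} = \sqrt{-8 + I}$
$V{\left(1 \right)} 97 \left(14 - -15\right) = \sqrt{-8 + 1} \cdot 97 \left(14 - -15\right) = \sqrt{-7} \cdot 97 \left(14 + 15\right) = i \sqrt{7} \cdot 97 \cdot 29 = 97 i \sqrt{7} \cdot 29 = 2813 i \sqrt{7}$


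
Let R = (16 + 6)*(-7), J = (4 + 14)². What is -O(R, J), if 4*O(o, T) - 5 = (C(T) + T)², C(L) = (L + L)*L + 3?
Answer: -22108628923/2 ≈ -1.1054e+10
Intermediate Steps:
C(L) = 3 + 2*L² (C(L) = (2*L)*L + 3 = 2*L² + 3 = 3 + 2*L²)
J = 324 (J = 18² = 324)
R = -154 (R = 22*(-7) = -154)
O(o, T) = 5/4 + (3 + T + 2*T²)²/4 (O(o, T) = 5/4 + ((3 + 2*T²) + T)²/4 = 5/4 + (3 + T + 2*T²)²/4)
-O(R, J) = -(5/4 + (3 + 324 + 2*324²)²/4) = -(5/4 + (3 + 324 + 2*104976)²/4) = -(5/4 + (3 + 324 + 209952)²/4) = -(5/4 + (¼)*210279²) = -(5/4 + (¼)*44217257841) = -(5/4 + 44217257841/4) = -1*22108628923/2 = -22108628923/2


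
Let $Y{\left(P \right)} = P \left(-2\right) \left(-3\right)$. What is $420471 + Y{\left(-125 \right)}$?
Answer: $419721$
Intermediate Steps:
$Y{\left(P \right)} = 6 P$ ($Y{\left(P \right)} = - 2 P \left(-3\right) = 6 P$)
$420471 + Y{\left(-125 \right)} = 420471 + 6 \left(-125\right) = 420471 - 750 = 419721$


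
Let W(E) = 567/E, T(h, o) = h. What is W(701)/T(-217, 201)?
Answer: -81/21731 ≈ -0.0037274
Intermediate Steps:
W(701)/T(-217, 201) = (567/701)/(-217) = (567*(1/701))*(-1/217) = (567/701)*(-1/217) = -81/21731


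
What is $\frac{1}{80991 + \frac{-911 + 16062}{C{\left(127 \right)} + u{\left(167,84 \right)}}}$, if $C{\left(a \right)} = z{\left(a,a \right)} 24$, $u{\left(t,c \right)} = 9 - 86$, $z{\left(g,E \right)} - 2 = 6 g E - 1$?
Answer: $\frac{2322523}{188103475444} \approx 1.2347 \cdot 10^{-5}$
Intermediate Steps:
$z{\left(g,E \right)} = 1 + 6 E g$ ($z{\left(g,E \right)} = 2 + \left(6 g E - 1\right) = 2 + \left(6 E g - 1\right) = 2 + \left(-1 + 6 E g\right) = 1 + 6 E g$)
$u{\left(t,c \right)} = -77$ ($u{\left(t,c \right)} = 9 - 86 = -77$)
$C{\left(a \right)} = 24 + 144 a^{2}$ ($C{\left(a \right)} = \left(1 + 6 a a\right) 24 = \left(1 + 6 a^{2}\right) 24 = 24 + 144 a^{2}$)
$\frac{1}{80991 + \frac{-911 + 16062}{C{\left(127 \right)} + u{\left(167,84 \right)}}} = \frac{1}{80991 + \frac{-911 + 16062}{\left(24 + 144 \cdot 127^{2}\right) - 77}} = \frac{1}{80991 + \frac{15151}{\left(24 + 144 \cdot 16129\right) - 77}} = \frac{1}{80991 + \frac{15151}{\left(24 + 2322576\right) - 77}} = \frac{1}{80991 + \frac{15151}{2322600 - 77}} = \frac{1}{80991 + \frac{15151}{2322523}} = \frac{1}{\frac{188103475444}{2322523}} = \frac{2322523}{188103475444}$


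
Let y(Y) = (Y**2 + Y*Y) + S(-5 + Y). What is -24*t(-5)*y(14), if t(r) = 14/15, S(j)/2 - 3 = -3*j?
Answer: -38528/5 ≈ -7705.6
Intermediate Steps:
S(j) = 6 - 6*j (S(j) = 6 + 2*(-3*j) = 6 - 6*j)
t(r) = 14/15 (t(r) = 14*(1/15) = 14/15)
y(Y) = 36 - 6*Y + 2*Y**2 (y(Y) = (Y**2 + Y*Y) + (6 - 6*(-5 + Y)) = (Y**2 + Y**2) + (6 + (30 - 6*Y)) = 2*Y**2 + (36 - 6*Y) = 36 - 6*Y + 2*Y**2)
-24*t(-5)*y(14) = -24*(14/15)*(36 - 6*14 + 2*14**2) = -112*(36 - 84 + 2*196)/5 = -112*(36 - 84 + 392)/5 = -112*344/5 = -1*38528/5 = -38528/5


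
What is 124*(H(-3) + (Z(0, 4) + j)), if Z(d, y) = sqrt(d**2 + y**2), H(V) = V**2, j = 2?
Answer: 1860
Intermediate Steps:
124*(H(-3) + (Z(0, 4) + j)) = 124*((-3)**2 + (sqrt(0**2 + 4**2) + 2)) = 124*(9 + (sqrt(0 + 16) + 2)) = 124*(9 + (sqrt(16) + 2)) = 124*(9 + (4 + 2)) = 124*(9 + 6) = 124*15 = 1860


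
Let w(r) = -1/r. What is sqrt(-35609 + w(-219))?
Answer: I*sqrt(1707843030)/219 ≈ 188.7*I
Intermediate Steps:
sqrt(-35609 + w(-219)) = sqrt(-35609 - 1/(-219)) = sqrt(-35609 - 1*(-1/219)) = sqrt(-35609 + 1/219) = sqrt(-7798370/219) = I*sqrt(1707843030)/219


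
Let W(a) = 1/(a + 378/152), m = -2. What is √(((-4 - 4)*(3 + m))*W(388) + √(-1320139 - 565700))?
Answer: √(-18043616 + 880724329*I*√1885839)/29677 ≈ 26.203 + 26.204*I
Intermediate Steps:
W(a) = 1/(189/76 + a) (W(a) = 1/(a + 378*(1/152)) = 1/(a + 189/76) = 1/(189/76 + a))
√(((-4 - 4)*(3 + m))*W(388) + √(-1320139 - 565700)) = √(((-4 - 4)*(3 - 2))*(76/(189 + 76*388)) + √(-1320139 - 565700)) = √((-8*1)*(76/(189 + 29488)) + √(-1885839)) = √(-608/29677 + I*√1885839)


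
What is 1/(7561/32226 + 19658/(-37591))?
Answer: -1211407566/349273157 ≈ -3.4684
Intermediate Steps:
1/(7561/32226 + 19658/(-37591)) = 1/(7561*(1/32226) + 19658*(-1/37591)) = 1/(7561/32226 - 19658/37591) = 1/(-349273157/1211407566) = -1211407566/349273157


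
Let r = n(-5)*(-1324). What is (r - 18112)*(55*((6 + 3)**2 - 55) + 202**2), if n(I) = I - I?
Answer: -764942208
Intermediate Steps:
n(I) = 0
r = 0 (r = 0*(-1324) = 0)
(r - 18112)*(55*((6 + 3)**2 - 55) + 202**2) = (0 - 18112)*(55*((6 + 3)**2 - 55) + 202**2) = -18112*(55*(9**2 - 55) + 40804) = -18112*(55*(81 - 55) + 40804) = -18112*(55*26 + 40804) = -18112*(1430 + 40804) = -18112*42234 = -764942208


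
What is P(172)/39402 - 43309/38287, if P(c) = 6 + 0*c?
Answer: -284371916/251430729 ≈ -1.1310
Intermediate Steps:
P(c) = 6 (P(c) = 6 + 0 = 6)
P(172)/39402 - 43309/38287 = 6/39402 - 43309/38287 = 6*(1/39402) - 43309*1/38287 = 1/6567 - 43309/38287 = -284371916/251430729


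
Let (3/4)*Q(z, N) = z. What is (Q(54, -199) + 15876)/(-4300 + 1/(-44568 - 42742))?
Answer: -1392419880/375433001 ≈ -3.7088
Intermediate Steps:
Q(z, N) = 4*z/3
(Q(54, -199) + 15876)/(-4300 + 1/(-44568 - 42742)) = ((4/3)*54 + 15876)/(-4300 + 1/(-44568 - 42742)) = (72 + 15876)/(-4300 + 1/(-87310)) = 15948/(-4300 - 1/87310) = 15948/(-375433001/87310) = 15948*(-87310/375433001) = -1392419880/375433001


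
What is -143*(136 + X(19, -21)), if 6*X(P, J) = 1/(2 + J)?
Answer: -2216929/114 ≈ -19447.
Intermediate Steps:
X(P, J) = 1/(6*(2 + J))
-143*(136 + X(19, -21)) = -143*(136 + 1/(6*(2 - 21))) = -143*(136 + (⅙)/(-19)) = -143*(136 + (⅙)*(-1/19)) = -143*(136 - 1/114) = -143*15503/114 = -2216929/114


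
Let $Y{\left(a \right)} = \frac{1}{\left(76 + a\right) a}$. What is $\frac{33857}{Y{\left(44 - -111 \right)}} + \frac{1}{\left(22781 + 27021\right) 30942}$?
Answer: $\frac{1868044928767049341}{1540973484} \approx 1.2123 \cdot 10^{9}$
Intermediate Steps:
$Y{\left(a \right)} = \frac{1}{a \left(76 + a\right)}$
$\frac{33857}{Y{\left(44 - -111 \right)}} + \frac{1}{\left(22781 + 27021\right) 30942} = \frac{33857}{\frac{1}{44 - -111} \frac{1}{76 + \left(44 - -111\right)}} + \frac{1}{\left(22781 + 27021\right) 30942} = \frac{33857}{\frac{1}{44 + 111} \frac{1}{76 + \left(44 + 111\right)}} + \frac{1}{49802} \cdot \frac{1}{30942} = \frac{33857}{\frac{1}{155} \frac{1}{76 + 155}} + \frac{1}{49802} \cdot \frac{1}{30942} = \frac{33857}{\frac{1}{155} \cdot \frac{1}{231}} + \frac{1}{1540973484} = 33857 \frac{1}{\frac{1}{35805}} + \frac{1}{1540973484} = 33857 \cdot 35805 + \frac{1}{1540973484} = 1212249885 + \frac{1}{1540973484} = \frac{1868044928767049341}{1540973484}$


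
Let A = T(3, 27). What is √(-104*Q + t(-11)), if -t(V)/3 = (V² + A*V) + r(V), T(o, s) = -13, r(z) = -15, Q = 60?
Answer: I*√6987 ≈ 83.588*I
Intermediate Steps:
A = -13
t(V) = 45 - 3*V² + 39*V (t(V) = -3*((V² - 13*V) - 15) = -3*(-15 + V² - 13*V) = 45 - 3*V² + 39*V)
√(-104*Q + t(-11)) = √(-104*60 + (45 - 3*(-11)² + 39*(-11))) = √(-6240 + (45 - 3*121 - 429)) = √(-6240 + (45 - 363 - 429)) = √(-6240 - 747) = √(-6987) = I*√6987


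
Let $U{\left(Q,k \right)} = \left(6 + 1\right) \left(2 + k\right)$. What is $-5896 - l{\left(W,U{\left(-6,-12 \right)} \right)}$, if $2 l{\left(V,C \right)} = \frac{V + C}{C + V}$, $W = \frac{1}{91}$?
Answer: $- \frac{11793}{2} \approx -5896.5$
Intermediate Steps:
$W = \frac{1}{91} \approx 0.010989$
$U{\left(Q,k \right)} = 14 + 7 k$ ($U{\left(Q,k \right)} = 7 \left(2 + k\right) = 14 + 7 k$)
$l{\left(V,C \right)} = \frac{1}{2}$ ($l{\left(V,C \right)} = \frac{\left(V + C\right) \frac{1}{C + V}}{2} = \frac{\left(C + V\right) \frac{1}{C + V}}{2} = \frac{1}{2} \cdot 1 = \frac{1}{2}$)
$-5896 - l{\left(W,U{\left(-6,-12 \right)} \right)} = -5896 - \frac{1}{2} = - \frac{11793}{2}$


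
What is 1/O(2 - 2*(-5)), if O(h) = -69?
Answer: -1/69 ≈ -0.014493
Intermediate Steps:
1/O(2 - 2*(-5)) = 1/(-69) = -1/69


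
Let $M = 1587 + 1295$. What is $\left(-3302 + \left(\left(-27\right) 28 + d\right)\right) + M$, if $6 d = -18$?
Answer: $-1179$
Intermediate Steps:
$d = -3$ ($d = \frac{1}{6} \left(-18\right) = -3$)
$M = 2882$
$\left(-3302 + \left(\left(-27\right) 28 + d\right)\right) + M = \left(-3302 - 759\right) + 2882 = -4061 + 2882 = -1179$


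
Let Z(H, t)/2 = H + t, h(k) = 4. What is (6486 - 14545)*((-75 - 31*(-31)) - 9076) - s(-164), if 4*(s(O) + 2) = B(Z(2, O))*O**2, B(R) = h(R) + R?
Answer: 68154892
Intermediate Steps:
Z(H, t) = 2*H + 2*t (Z(H, t) = 2*(H + t) = 2*H + 2*t)
B(R) = 4 + R
s(O) = -2 + O**2*(8 + 2*O)/4 (s(O) = -2 + ((4 + (2*2 + 2*O))*O**2)/4 = -2 + ((4 + (4 + 2*O))*O**2)/4 = -2 + ((8 + 2*O)*O**2)/4 = -2 + (O**2*(8 + 2*O))/4 = -2 + O**2*(8 + 2*O)/4)
(6486 - 14545)*((-75 - 31*(-31)) - 9076) - s(-164) = (6486 - 14545)*((-75 - 31*(-31)) - 9076) - (-2 + (1/2)*(-164)**2*(4 - 164)) = -8059*((-75 + 961) - 9076) - (-2 + (1/2)*26896*(-160)) = -8059*(886 - 9076) - (-2 - 2151680) = -8059*(-8190) - 1*(-2151682) = 66003210 + 2151682 = 68154892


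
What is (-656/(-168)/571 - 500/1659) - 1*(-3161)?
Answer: 2994101507/947289 ≈ 3160.7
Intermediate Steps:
(-656/(-168)/571 - 500/1659) - 1*(-3161) = (-656*(-1/168)*(1/571) - 500*1/1659) + 3161 = ((82/21)*(1/571) - 500/1659) + 3161 = (82/11991 - 500/1659) + 3161 = -279022/947289 + 3161 = 2994101507/947289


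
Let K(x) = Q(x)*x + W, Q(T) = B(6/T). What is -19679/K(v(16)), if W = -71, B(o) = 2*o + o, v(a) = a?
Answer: 19679/53 ≈ 371.30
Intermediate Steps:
B(o) = 3*o
Q(T) = 18/T (Q(T) = 3*(6/T) = 18/T)
K(x) = -53 (K(x) = (18/x)*x - 71 = 18 - 71 = -53)
-19679/K(v(16)) = -19679/(-53) = -19679*(-1/53) = 19679/53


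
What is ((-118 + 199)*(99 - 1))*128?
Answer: 1016064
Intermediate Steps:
((-118 + 199)*(99 - 1))*128 = (81*98)*128 = 7938*128 = 1016064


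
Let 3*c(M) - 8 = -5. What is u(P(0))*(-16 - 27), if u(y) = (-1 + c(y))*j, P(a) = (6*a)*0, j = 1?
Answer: 0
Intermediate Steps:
P(a) = 0
c(M) = 1 (c(M) = 8/3 + (⅓)*(-5) = 8/3 - 5/3 = 1)
u(y) = 0 (u(y) = (-1 + 1)*1 = 0*1 = 0)
u(P(0))*(-16 - 27) = 0*(-16 - 27) = 0*(-43) = 0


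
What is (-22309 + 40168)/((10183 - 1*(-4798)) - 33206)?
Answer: -5953/6075 ≈ -0.97992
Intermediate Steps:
(-22309 + 40168)/((10183 - 1*(-4798)) - 33206) = 17859/((10183 + 4798) - 33206) = 17859/(14981 - 33206) = 17859/(-18225) = 17859*(-1/18225) = -5953/6075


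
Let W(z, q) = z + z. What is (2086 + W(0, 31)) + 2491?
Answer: 4577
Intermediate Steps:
W(z, q) = 2*z
(2086 + W(0, 31)) + 2491 = (2086 + 2*0) + 2491 = (2086 + 0) + 2491 = 2086 + 2491 = 4577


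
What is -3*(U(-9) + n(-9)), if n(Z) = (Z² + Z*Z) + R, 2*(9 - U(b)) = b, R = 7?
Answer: -1095/2 ≈ -547.50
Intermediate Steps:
U(b) = 9 - b/2
n(Z) = 7 + 2*Z² (n(Z) = (Z² + Z*Z) + 7 = (Z² + Z²) + 7 = 2*Z² + 7 = 7 + 2*Z²)
-3*(U(-9) + n(-9)) = -3*((9 - ½*(-9)) + (7 + 2*(-9)²)) = -3*((9 + 9/2) + (7 + 2*81)) = -3*(27/2 + (7 + 162)) = -3*(27/2 + 169) = -3*365/2 = -1095/2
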